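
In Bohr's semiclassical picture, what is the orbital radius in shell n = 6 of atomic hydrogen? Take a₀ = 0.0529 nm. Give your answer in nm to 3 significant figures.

1.90 nm

r_n = n²a₀/Z = 6² × 0.0529 / 1
    = 36 × 0.0529 / 1 = 1.90 nm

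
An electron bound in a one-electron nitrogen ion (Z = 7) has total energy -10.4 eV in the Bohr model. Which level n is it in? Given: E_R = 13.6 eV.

8

E_n = −E_R Z²/n² ⇒ n² = E_R Z²/(−E_n) = 13.6 × 7² / 10.4 ≈ 64.08
n = 8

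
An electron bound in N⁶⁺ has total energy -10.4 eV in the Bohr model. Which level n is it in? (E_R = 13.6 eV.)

8

E_n = −E_R Z²/n² ⇒ n² = E_R Z²/(−E_n) = 13.6 × 7² / 10.4 ≈ 64.08
n = 8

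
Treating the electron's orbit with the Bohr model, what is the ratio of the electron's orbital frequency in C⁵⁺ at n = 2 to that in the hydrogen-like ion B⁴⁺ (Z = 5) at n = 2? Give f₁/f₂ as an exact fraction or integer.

f ∝ Z^2 · n^-3
f₁/f₂ = (6/5)^2 · (2/2)^-3 = 36/25

36/25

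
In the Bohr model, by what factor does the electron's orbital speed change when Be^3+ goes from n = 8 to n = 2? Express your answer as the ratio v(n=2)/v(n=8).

v ∝ Z^1 · n^-1; with Z fixed, v ∝ n^-1.
v(n=2)/v(n=8) = (2/8)^-1 = 4

4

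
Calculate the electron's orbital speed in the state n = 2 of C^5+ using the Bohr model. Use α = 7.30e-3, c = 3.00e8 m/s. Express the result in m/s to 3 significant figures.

v_n = Zαc/n = 6 × 0.00730 × 3.00e8 / 2
    = 6.57e6 m/s

6.57e6 m/s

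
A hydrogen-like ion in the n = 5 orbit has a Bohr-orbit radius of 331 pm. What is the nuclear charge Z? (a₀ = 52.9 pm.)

r_n = n²a₀/Z ⇒ Z = n²a₀/r = 5² × 52.9 / 331 ≈ 4.00
Z = 4

4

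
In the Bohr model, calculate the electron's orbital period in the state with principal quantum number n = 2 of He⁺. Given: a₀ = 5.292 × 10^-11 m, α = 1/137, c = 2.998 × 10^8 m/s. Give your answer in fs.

0.3039 fs

r = n²a₀/Z = 2²·5.292 × 10^-11/2 = 1.058 × 10^-10 m
v = Zαc/n = 2·0.007299·2.998 × 10^8/2 = 2.188 × 10^6 m/s
T = 2πr/v = 3.039 × 10^-16 s = 0.3039 fs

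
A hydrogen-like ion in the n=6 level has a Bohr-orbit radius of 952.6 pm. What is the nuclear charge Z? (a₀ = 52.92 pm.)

2

r_n = n²a₀/Z ⇒ Z = n²a₀/r = 6² × 52.92 / 952.6 ≈ 2.00
Z = 2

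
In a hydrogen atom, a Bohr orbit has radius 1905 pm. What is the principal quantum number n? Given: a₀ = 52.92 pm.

6

r_n = n²a₀/Z ⇒ n² = rZ/a₀ = 1905 × 1 / 52.92 ≈ 36.00
n = 6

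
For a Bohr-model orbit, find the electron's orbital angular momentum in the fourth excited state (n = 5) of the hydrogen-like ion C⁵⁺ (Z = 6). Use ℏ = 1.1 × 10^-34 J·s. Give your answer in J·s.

L_n = nℏ = 5 × 1.1 × 10^-34 = 5.5 × 10^-34 J·s

5.5 × 10^-34 J·s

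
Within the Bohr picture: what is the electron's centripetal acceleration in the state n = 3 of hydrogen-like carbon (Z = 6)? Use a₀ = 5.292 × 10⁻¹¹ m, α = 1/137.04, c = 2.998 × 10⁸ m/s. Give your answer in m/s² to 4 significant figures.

r = n²a₀/Z = 7.938 × 10⁻¹¹ m, v = Zαc/n = 4.375 × 10⁶ m/s
a = v²/r = (4.375 × 10⁶)² / 7.938 × 10⁻¹¹ = 2.412 × 10²³ m/s²

2.412 × 10²³ m/s²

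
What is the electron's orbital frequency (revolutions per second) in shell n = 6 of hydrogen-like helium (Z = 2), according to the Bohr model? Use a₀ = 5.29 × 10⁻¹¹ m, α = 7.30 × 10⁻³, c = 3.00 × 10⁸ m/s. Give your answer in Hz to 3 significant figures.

1.22 × 10¹⁴ Hz

r = n²a₀/Z = 9.52 × 10⁻¹⁰ m, v = Zαc/n = 7.30 × 10⁵ m/s
f = v/(2πr) = 1.22 × 10¹⁴ Hz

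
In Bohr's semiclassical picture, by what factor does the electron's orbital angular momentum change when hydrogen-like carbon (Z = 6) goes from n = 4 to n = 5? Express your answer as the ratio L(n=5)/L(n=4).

5/4

L = nℏ depends only on n, so L ∝ n.
L(n=5)/L(n=4) = (5/4)^1 = 5/4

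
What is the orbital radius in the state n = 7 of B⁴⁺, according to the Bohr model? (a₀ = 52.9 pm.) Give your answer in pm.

r_n = n²a₀/Z = 7² × 52.9 / 5
    = 49 × 52.9 / 5 = 518 pm

518 pm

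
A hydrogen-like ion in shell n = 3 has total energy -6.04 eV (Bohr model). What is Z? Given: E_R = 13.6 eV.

2

E_n = −E_R Z²/n² ⇒ Z² = −E_n n²/E_R = 6.04 × 3² / 13.6 ≈ 4.00
Z = 2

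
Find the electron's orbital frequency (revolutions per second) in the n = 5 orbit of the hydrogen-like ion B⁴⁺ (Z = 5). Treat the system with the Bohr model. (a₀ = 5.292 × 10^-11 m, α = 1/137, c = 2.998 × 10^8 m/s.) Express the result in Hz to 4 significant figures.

r = n²a₀/Z = 2.646 × 10^-10 m, v = Zαc/n = 2.188 × 10^6 m/s
f = v/(2πr) = 1.316 × 10^15 Hz

1.316 × 10^15 Hz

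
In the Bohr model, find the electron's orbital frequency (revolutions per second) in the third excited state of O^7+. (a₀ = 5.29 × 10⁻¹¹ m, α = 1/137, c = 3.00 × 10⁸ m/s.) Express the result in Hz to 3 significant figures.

r = n²a₀/Z = 1.06 × 10⁻¹⁰ m, v = Zαc/n = 4.38 × 10⁶ m/s
f = v/(2πr) = 6.59 × 10¹⁵ Hz

6.59 × 10¹⁵ Hz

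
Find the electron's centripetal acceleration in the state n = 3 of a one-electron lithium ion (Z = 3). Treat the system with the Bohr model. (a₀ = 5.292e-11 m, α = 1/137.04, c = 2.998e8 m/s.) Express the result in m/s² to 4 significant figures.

3.015e22 m/s²

r = n²a₀/Z = 1.588e-10 m, v = Zαc/n = 2.188e6 m/s
a = v²/r = (2.188e6)² / 1.588e-10 = 3.015e22 m/s²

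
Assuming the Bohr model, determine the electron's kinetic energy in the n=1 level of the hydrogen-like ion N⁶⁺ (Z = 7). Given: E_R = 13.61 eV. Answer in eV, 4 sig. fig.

666.9 eV

For a Coulomb orbit the virial theorem gives K = −E_n.
E_n = −E_R·Z²/n², so K = E_R·Z²/n² = 13.61 × 7²/1² = 666.9 eV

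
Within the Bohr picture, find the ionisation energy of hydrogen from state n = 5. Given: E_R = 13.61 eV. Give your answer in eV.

0.5444 eV

E_n = −E_R·Z²/n² = −13.61 × 1²/5² eV = -0.5444 eV
Ionisation energy = −E_n = 0.5444 eV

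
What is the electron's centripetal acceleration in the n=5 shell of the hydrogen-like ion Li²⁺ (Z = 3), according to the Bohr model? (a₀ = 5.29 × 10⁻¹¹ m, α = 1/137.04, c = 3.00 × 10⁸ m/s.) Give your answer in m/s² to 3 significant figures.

3.91 × 10²¹ m/s²

r = n²a₀/Z = 4.41 × 10⁻¹⁰ m, v = Zαc/n = 1.31 × 10⁶ m/s
a = v²/r = (1.31 × 10⁶)² / 4.41 × 10⁻¹⁰ = 3.91 × 10²¹ m/s²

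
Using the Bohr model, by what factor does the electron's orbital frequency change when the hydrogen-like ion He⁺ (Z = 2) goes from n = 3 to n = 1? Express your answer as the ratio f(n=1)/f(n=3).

f ∝ Z^2 · n^-3; with Z fixed, f ∝ n^-3.
f(n=1)/f(n=3) = (1/3)^-3 = 27

27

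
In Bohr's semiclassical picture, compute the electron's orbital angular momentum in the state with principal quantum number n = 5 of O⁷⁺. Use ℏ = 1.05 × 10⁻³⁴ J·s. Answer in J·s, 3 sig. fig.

L_n = nℏ = 5 × 1.05 × 10⁻³⁴ = 5.25 × 10⁻³⁴ J·s

5.25 × 10⁻³⁴ J·s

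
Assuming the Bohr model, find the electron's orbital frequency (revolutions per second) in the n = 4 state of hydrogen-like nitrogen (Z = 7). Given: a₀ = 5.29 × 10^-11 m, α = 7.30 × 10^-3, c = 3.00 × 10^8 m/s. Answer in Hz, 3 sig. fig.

5.04 × 10^15 Hz

r = n²a₀/Z = 1.21 × 10^-10 m, v = Zαc/n = 3.83 × 10^6 m/s
f = v/(2πr) = 5.04 × 10^15 Hz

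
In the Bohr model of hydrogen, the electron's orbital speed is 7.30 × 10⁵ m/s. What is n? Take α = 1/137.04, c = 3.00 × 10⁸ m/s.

3

v_n = Zαc/n ⇒ n = Zαc/v = 1 × 0.00730 × 3.00 × 10⁸ / 7.30 × 10⁵ ≈ 3.00
n = 3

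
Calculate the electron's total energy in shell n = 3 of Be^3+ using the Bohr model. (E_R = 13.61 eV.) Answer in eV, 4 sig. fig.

E_n = −E_R·Z²/n² = −13.61 × 4²/3² = -24.20 eV

-24.20 eV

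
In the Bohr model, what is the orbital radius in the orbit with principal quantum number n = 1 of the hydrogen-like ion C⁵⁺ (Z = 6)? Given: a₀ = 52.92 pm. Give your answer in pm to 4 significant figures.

r_n = n²a₀/Z = 1² × 52.92 / 6
    = 1 × 52.92 / 6 = 8.820 pm

8.820 pm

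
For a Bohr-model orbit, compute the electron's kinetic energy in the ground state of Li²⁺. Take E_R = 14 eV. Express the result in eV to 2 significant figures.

For a Coulomb orbit the virial theorem gives K = −E_n.
E_n = −E_R·Z²/n², so K = E_R·Z²/n² = 14 × 3²/1² = 130 eV

130 eV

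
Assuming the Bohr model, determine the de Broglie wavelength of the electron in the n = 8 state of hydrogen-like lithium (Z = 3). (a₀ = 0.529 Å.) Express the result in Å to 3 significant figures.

The Bohr quantisation condition is nλ = 2πr_n.
r_n = n²a₀/Z = 11.3 Å
λ = 2πr_n/n = 2π·11.3/8 = 8.86 Å

8.86 Å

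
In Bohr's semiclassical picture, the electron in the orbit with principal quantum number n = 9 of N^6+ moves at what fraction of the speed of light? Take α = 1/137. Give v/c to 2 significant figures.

v_n = Zαc/n, so v/c = Zα/n = 7 × 0.0073 / 9 = 0.0057

0.0057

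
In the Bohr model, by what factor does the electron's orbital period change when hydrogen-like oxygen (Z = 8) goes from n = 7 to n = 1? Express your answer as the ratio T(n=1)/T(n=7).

1/343

T ∝ Z^-2 · n^3; with Z fixed, T ∝ n^3.
T(n=1)/T(n=7) = (1/7)^3 = 1/343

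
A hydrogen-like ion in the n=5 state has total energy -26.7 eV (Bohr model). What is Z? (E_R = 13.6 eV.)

E_n = −E_R Z²/n² ⇒ Z² = −E_n n²/E_R = 26.7 × 5² / 13.6 ≈ 49.08
Z = 7

7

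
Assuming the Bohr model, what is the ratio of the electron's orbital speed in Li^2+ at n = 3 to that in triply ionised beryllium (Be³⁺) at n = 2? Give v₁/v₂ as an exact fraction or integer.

v ∝ Z^1 · n^-1
v₁/v₂ = (3/4)^1 · (3/2)^-1 = 1/2

1/2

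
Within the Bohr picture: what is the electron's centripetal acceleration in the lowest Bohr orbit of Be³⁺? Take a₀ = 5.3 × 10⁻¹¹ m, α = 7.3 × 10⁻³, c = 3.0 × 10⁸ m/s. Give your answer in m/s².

r = n²a₀/Z = 1.3 × 10⁻¹¹ m, v = Zαc/n = 8.8 × 10⁶ m/s
a = v²/r = (8.8 × 10⁶)² / 1.3 × 10⁻¹¹ = 5.8 × 10²⁴ m/s²

5.8 × 10²⁴ m/s²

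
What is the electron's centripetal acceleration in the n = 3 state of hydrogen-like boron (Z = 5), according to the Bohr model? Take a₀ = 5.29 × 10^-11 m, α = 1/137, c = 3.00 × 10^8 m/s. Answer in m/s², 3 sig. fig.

1.40 × 10^23 m/s²

r = n²a₀/Z = 9.52 × 10^-11 m, v = Zαc/n = 3.65 × 10^6 m/s
a = v²/r = (3.65 × 10^6)² / 9.52 × 10^-11 = 1.40 × 10^23 m/s²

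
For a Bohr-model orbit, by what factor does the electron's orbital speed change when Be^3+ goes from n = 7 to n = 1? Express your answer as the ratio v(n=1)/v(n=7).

7

v ∝ Z^1 · n^-1; with Z fixed, v ∝ n^-1.
v(n=1)/v(n=7) = (1/7)^-1 = 7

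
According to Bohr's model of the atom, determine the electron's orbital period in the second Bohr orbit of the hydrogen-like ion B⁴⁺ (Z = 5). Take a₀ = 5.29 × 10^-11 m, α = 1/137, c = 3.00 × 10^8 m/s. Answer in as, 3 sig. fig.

48.6 as

r = n²a₀/Z = 2²·5.29 × 10^-11/5 = 4.23 × 10^-11 m
v = Zαc/n = 5·0.00730·3.00 × 10^8/2 = 5.47 × 10^6 m/s
T = 2πr/v = 4.86 × 10^-17 s = 48.6 as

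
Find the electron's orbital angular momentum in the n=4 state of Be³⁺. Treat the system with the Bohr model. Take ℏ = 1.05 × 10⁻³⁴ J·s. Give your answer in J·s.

L_n = nℏ = 4 × 1.05 × 10⁻³⁴ = 4.20 × 10⁻³⁴ J·s

4.20 × 10⁻³⁴ J·s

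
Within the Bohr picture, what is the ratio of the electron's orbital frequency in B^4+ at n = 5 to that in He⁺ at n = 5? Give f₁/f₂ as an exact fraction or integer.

25/4

f ∝ Z^2 · n^-3
f₁/f₂ = (5/2)^2 · (5/5)^-3 = 25/4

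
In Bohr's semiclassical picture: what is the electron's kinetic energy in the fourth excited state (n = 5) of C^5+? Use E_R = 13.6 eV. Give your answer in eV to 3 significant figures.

For a Coulomb orbit the virial theorem gives K = −E_n.
E_n = −E_R·Z²/n², so K = E_R·Z²/n² = 13.6 × 6²/5² = 19.6 eV

19.6 eV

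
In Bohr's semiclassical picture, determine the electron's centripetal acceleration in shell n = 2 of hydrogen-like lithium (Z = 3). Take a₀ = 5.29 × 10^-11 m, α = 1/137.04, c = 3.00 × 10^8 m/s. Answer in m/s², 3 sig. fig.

1.53 × 10^23 m/s²

r = n²a₀/Z = 7.05 × 10^-11 m, v = Zαc/n = 3.28 × 10^6 m/s
a = v²/r = (3.28 × 10^6)² / 7.05 × 10^-11 = 1.53 × 10^23 m/s²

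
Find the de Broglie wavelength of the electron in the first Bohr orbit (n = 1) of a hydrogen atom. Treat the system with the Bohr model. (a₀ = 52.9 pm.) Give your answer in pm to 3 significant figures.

The Bohr quantisation condition is nλ = 2πr_n.
r_n = n²a₀/Z = 52.9 pm
λ = 2πr_n/n = 2π·52.9/1 = 332 pm

332 pm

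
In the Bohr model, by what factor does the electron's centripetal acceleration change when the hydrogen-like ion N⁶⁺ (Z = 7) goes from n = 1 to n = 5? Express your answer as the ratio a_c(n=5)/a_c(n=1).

1/625

a_c ∝ Z^3 · n^-4; with Z fixed, a_c ∝ n^-4.
a_c(n=5)/a_c(n=1) = (5/1)^-4 = 1/625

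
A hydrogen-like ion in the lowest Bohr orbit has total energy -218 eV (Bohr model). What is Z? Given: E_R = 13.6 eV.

4

E_n = −E_R Z²/n² ⇒ Z² = −E_n n²/E_R = 218 × 1² / 13.6 ≈ 16.03
Z = 4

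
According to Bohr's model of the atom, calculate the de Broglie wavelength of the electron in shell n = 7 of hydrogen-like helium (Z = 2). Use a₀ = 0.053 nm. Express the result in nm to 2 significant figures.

The Bohr quantisation condition is nλ = 2πr_n.
r_n = n²a₀/Z = 1.3 nm
λ = 2πr_n/n = 2π·1.3/7 = 1.2 nm

1.2 nm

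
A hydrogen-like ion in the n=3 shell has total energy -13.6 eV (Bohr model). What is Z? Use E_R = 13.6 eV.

3

E_n = −E_R Z²/n² ⇒ Z² = −E_n n²/E_R = 13.6 × 3² / 13.6 ≈ 9.00
Z = 3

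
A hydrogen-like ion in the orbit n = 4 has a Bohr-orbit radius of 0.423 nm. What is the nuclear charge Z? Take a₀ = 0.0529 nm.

r_n = n²a₀/Z ⇒ Z = n²a₀/r = 4² × 0.0529 / 0.423 ≈ 2.00
Z = 2

2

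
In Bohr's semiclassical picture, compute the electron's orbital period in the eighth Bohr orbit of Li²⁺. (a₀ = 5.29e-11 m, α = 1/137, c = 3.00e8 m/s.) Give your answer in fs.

8.63 fs

r = n²a₀/Z = 8²·5.29e-11/3 = 1.13e-9 m
v = Zαc/n = 3·0.00730·3.00e8/8 = 8.21e5 m/s
T = 2πr/v = 8.63e-15 s = 8.63 fs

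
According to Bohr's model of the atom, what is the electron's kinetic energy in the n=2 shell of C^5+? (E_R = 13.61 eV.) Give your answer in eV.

For a Coulomb orbit the virial theorem gives K = −E_n.
E_n = −E_R·Z²/n², so K = E_R·Z²/n² = 13.61 × 6²/2² = 122.5 eV

122.5 eV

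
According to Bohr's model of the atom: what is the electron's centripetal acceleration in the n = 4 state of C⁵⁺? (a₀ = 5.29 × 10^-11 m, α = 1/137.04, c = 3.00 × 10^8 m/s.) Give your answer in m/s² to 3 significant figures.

7.64 × 10^22 m/s²

r = n²a₀/Z = 1.41 × 10^-10 m, v = Zαc/n = 3.28 × 10^6 m/s
a = v²/r = (3.28 × 10^6)² / 1.41 × 10^-10 = 7.64 × 10^22 m/s²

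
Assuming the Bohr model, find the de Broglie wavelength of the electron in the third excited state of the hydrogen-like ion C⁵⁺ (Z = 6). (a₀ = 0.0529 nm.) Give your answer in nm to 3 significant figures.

The Bohr quantisation condition is nλ = 2πr_n.
r_n = n²a₀/Z = 0.141 nm
λ = 2πr_n/n = 2π·0.141/4 = 0.222 nm

0.222 nm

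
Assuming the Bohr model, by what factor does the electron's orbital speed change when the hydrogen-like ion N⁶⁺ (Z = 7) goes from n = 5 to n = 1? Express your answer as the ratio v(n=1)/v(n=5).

5

v ∝ Z^1 · n^-1; with Z fixed, v ∝ n^-1.
v(n=1)/v(n=5) = (1/5)^-1 = 5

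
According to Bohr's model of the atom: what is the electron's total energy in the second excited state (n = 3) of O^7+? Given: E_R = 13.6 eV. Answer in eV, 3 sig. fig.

E_n = −E_R·Z²/n² = −13.6 × 8²/3² = -96.7 eV

-96.7 eV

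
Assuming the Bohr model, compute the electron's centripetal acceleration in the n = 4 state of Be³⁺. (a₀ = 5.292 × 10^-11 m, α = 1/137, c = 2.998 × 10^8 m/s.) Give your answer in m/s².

2.262 × 10^22 m/s²

r = n²a₀/Z = 2.117 × 10^-10 m, v = Zαc/n = 2.188 × 10^6 m/s
a = v²/r = (2.188 × 10^6)² / 2.117 × 10^-10 = 2.262 × 10^22 m/s²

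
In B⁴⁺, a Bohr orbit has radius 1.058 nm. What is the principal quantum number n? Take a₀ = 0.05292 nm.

r_n = n²a₀/Z ⇒ n² = rZ/a₀ = 1.058 × 5 / 0.05292 ≈ 99.96
n = 10

10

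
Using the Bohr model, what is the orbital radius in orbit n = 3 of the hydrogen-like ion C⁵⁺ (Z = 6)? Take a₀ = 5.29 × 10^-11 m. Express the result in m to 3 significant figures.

r_n = n²a₀/Z = 3² × 5.29 × 10^-11 / 6
    = 9 × 5.29 × 10^-11 / 6 = 7.94 × 10^-11 m

7.94 × 10^-11 m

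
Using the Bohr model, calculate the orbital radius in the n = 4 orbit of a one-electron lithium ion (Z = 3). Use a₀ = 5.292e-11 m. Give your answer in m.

r_n = n²a₀/Z = 4² × 5.292e-11 / 3
    = 16 × 5.292e-11 / 3 = 2.822e-10 m

2.822e-10 m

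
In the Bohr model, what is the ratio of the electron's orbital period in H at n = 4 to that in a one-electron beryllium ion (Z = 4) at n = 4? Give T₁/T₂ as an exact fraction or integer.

T ∝ Z^-2 · n^3
T₁/T₂ = (1/4)^-2 · (4/4)^3 = 16

16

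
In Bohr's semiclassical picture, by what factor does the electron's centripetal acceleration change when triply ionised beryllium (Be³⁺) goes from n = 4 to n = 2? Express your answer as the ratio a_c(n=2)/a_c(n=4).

16

a_c ∝ Z^3 · n^-4; with Z fixed, a_c ∝ n^-4.
a_c(n=2)/a_c(n=4) = (2/4)^-4 = 16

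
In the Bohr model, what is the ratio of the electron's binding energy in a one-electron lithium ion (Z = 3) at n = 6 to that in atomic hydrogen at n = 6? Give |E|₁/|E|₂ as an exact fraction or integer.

9

|E| ∝ Z^2 · n^-2
|E|₁/|E|₂ = (3/1)^2 · (6/6)^-2 = 9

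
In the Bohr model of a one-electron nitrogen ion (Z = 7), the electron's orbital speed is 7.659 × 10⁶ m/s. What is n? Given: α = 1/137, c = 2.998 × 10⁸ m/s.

2

v_n = Zαc/n ⇒ n = Zαc/v = 7 × 0.007299 × 2.998 × 10⁸ / 7.659 × 10⁶ ≈ 2.00
n = 2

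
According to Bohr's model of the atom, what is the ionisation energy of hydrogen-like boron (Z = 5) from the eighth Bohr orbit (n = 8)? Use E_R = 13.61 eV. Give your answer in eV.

E_n = −E_R·Z²/n² = −13.61 × 5²/8² eV = -5.316 eV
Ionisation energy = −E_n = 5.316 eV

5.316 eV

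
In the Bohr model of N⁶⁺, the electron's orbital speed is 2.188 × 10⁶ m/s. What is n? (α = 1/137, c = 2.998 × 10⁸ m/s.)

7

v_n = Zαc/n ⇒ n = Zαc/v = 7 × 0.007299 × 2.998 × 10⁸ / 2.188 × 10⁶ ≈ 7.00
n = 7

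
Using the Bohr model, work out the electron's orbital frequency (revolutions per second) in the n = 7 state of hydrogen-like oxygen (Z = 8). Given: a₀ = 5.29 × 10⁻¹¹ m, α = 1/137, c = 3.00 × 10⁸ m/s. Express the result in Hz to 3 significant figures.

1.23 × 10¹⁵ Hz

r = n²a₀/Z = 3.24 × 10⁻¹⁰ m, v = Zαc/n = 2.50 × 10⁶ m/s
f = v/(2πr) = 1.23 × 10¹⁵ Hz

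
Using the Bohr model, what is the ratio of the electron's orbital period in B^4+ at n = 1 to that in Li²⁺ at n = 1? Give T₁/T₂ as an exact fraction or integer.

9/25

T ∝ Z^-2 · n^3
T₁/T₂ = (5/3)^-2 · (1/1)^3 = 9/25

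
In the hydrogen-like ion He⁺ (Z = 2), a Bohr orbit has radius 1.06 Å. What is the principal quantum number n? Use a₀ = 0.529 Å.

r_n = n²a₀/Z ⇒ n² = rZ/a₀ = 1.06 × 2 / 0.529 ≈ 4.01
n = 2

2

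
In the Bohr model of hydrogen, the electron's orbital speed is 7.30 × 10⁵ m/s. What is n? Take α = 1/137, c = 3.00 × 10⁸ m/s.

3

v_n = Zαc/n ⇒ n = Zαc/v = 1 × 0.00730 × 3.00 × 10⁸ / 7.30 × 10⁵ ≈ 3.00
n = 3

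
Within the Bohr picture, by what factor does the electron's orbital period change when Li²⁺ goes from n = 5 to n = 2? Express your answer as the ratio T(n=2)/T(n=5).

T ∝ Z^-2 · n^3; with Z fixed, T ∝ n^3.
T(n=2)/T(n=5) = (2/5)^3 = 8/125

8/125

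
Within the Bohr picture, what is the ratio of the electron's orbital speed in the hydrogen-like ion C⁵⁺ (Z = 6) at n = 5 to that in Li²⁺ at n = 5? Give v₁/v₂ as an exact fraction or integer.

v ∝ Z^1 · n^-1
v₁/v₂ = (6/3)^1 · (5/5)^-1 = 2

2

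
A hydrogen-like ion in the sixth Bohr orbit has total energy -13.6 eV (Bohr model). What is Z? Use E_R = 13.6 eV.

E_n = −E_R Z²/n² ⇒ Z² = −E_n n²/E_R = 13.6 × 6² / 13.6 ≈ 36.00
Z = 6

6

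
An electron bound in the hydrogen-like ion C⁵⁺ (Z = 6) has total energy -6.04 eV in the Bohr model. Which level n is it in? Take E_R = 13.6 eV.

9

E_n = −E_R Z²/n² ⇒ n² = E_R Z²/(−E_n) = 13.6 × 6² / 6.04 ≈ 81.06
n = 9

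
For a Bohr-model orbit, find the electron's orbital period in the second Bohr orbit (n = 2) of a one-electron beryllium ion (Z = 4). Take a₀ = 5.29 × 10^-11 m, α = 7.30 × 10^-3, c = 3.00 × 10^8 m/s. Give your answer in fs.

0.0759 fs

r = n²a₀/Z = 2²·5.29 × 10^-11/4 = 5.29 × 10^-11 m
v = Zαc/n = 4·0.00730·3.00 × 10^8/2 = 4.38 × 10^6 m/s
T = 2πr/v = 7.59 × 10^-17 s = 0.0759 fs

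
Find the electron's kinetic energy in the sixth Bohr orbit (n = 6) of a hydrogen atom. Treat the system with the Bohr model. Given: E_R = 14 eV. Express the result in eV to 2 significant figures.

0.39 eV

For a Coulomb orbit the virial theorem gives K = −E_n.
E_n = −E_R·Z²/n², so K = E_R·Z²/n² = 14 × 1²/6² = 0.39 eV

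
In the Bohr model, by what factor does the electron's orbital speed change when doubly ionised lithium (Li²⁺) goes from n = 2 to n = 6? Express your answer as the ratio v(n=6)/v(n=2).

1/3

v ∝ Z^1 · n^-1; with Z fixed, v ∝ n^-1.
v(n=6)/v(n=2) = (6/2)^-1 = 1/3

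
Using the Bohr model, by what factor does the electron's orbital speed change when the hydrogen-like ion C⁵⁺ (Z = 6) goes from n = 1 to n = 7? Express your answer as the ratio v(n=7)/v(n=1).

1/7

v ∝ Z^1 · n^-1; with Z fixed, v ∝ n^-1.
v(n=7)/v(n=1) = (7/1)^-1 = 1/7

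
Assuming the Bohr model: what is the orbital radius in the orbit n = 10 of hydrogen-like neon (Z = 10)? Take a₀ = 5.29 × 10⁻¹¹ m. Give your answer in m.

r_n = n²a₀/Z = 10² × 5.29 × 10⁻¹¹ / 10
    = 100 × 5.29 × 10⁻¹¹ / 10 = 5.29 × 10⁻¹⁰ m

5.29 × 10⁻¹⁰ m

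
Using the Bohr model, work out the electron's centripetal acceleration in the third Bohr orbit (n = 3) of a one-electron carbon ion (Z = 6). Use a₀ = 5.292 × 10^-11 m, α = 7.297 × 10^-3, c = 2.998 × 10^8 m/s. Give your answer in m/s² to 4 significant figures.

2.412 × 10^23 m/s²

r = n²a₀/Z = 7.938 × 10^-11 m, v = Zαc/n = 4.375 × 10^6 m/s
a = v²/r = (4.375 × 10^6)² / 7.938 × 10^-11 = 2.412 × 10^23 m/s²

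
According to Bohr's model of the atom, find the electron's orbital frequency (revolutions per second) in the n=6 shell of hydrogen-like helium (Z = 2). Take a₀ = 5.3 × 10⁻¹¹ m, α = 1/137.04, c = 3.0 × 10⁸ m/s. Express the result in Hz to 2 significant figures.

r = n²a₀/Z = 9.5 × 10⁻¹⁰ m, v = Zαc/n = 7.3 × 10⁵ m/s
f = v/(2πr) = 1.2 × 10¹⁴ Hz

1.2 × 10¹⁴ Hz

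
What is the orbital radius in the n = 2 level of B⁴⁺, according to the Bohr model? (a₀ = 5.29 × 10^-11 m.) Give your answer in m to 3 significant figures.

4.23 × 10^-11 m

r_n = n²a₀/Z = 2² × 5.29 × 10^-11 / 5
    = 4 × 5.29 × 10^-11 / 5 = 4.23 × 10^-11 m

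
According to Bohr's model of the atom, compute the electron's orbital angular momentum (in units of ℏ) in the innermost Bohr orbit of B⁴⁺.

1

L_n = nℏ, so L/ℏ = n = 1.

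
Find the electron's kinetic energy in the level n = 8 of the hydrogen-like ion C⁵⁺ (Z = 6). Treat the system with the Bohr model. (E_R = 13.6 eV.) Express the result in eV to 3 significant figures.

For a Coulomb orbit the virial theorem gives K = −E_n.
E_n = −E_R·Z²/n², so K = E_R·Z²/n² = 13.6 × 6²/8² = 7.65 eV

7.65 eV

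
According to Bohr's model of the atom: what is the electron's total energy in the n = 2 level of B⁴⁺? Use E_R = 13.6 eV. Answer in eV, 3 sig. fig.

-85.0 eV

E_n = −E_R·Z²/n² = −13.6 × 5²/2² = -85.0 eV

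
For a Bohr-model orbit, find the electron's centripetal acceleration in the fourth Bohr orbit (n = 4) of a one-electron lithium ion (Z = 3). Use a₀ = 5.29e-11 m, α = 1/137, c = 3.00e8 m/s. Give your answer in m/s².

9.56e21 m/s²

r = n²a₀/Z = 2.82e-10 m, v = Zαc/n = 1.64e6 m/s
a = v²/r = (1.64e6)² / 2.82e-10 = 9.56e21 m/s²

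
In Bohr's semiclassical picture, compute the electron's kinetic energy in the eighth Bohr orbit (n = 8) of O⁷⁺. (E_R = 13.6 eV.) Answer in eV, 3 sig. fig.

13.6 eV

For a Coulomb orbit the virial theorem gives K = −E_n.
E_n = −E_R·Z²/n², so K = E_R·Z²/n² = 13.6 × 8²/8² = 13.6 eV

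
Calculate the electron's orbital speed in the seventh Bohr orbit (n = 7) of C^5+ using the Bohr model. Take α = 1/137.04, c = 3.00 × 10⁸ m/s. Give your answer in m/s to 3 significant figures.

1.88 × 10⁶ m/s

v_n = Zαc/n = 6 × 0.00730 × 3.00 × 10⁸ / 7
    = 1.88 × 10⁶ m/s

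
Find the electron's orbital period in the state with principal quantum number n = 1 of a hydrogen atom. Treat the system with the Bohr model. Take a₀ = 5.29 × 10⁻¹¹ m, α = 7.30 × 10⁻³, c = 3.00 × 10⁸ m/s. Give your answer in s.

1.52 × 10⁻¹⁶ s

r = n²a₀/Z = 1²·5.29 × 10⁻¹¹/1 = 5.29 × 10⁻¹¹ m
v = Zαc/n = 1·0.00730·3.00 × 10⁸/1 = 2.19 × 10⁶ m/s
T = 2πr/v = 1.52 × 10⁻¹⁶ s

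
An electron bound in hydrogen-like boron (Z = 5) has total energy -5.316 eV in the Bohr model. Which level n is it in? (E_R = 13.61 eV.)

E_n = −E_R Z²/n² ⇒ n² = E_R Z²/(−E_n) = 13.61 × 5² / 5.316 ≈ 64.00
n = 8

8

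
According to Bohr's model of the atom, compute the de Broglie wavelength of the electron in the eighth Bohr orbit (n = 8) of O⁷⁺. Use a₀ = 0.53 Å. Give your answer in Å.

3.3 Å

The Bohr quantisation condition is nλ = 2πr_n.
r_n = n²a₀/Z = 4.2 Å
λ = 2πr_n/n = 2π·4.2/8 = 3.3 Å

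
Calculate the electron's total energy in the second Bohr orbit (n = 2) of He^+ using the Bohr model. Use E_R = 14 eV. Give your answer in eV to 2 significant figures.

E_n = −E_R·Z²/n² = −14 × 2²/2² = -14 eV

-14 eV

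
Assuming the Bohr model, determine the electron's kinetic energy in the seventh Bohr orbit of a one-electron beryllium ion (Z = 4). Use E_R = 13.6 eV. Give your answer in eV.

For a Coulomb orbit the virial theorem gives K = −E_n.
E_n = −E_R·Z²/n², so K = E_R·Z²/n² = 13.6 × 4²/7² = 4.44 eV

4.44 eV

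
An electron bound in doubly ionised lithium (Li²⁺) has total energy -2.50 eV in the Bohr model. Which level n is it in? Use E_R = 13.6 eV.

E_n = −E_R Z²/n² ⇒ n² = E_R Z²/(−E_n) = 13.6 × 3² / 2.50 ≈ 48.96
n = 7

7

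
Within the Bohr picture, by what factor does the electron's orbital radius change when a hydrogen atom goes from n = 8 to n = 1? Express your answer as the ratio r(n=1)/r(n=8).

r ∝ Z^-1 · n^2; with Z fixed, r ∝ n^2.
r(n=1)/r(n=8) = (1/8)^2 = 1/64

1/64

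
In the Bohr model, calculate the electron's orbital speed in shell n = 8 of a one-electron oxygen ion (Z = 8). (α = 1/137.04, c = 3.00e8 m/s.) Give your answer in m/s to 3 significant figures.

2.19e6 m/s

v_n = Zαc/n = 8 × 0.00730 × 3.00e8 / 8
    = 2.19e6 m/s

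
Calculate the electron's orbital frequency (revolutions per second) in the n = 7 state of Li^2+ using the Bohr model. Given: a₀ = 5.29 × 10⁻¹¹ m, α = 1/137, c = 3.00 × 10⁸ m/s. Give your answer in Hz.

1.73 × 10¹⁴ Hz

r = n²a₀/Z = 8.64 × 10⁻¹⁰ m, v = Zαc/n = 9.38 × 10⁵ m/s
f = v/(2πr) = 1.73 × 10¹⁴ Hz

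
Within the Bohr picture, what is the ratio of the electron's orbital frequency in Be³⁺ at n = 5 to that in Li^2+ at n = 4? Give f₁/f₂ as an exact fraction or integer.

1024/1125

f ∝ Z^2 · n^-3
f₁/f₂ = (4/3)^2 · (5/4)^-3 = 1024/1125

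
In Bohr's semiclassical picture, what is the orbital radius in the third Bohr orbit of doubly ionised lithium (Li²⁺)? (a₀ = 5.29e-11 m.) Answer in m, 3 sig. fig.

1.59e-10 m

r_n = n²a₀/Z = 3² × 5.29e-11 / 3
    = 9 × 5.29e-11 / 3 = 1.59e-10 m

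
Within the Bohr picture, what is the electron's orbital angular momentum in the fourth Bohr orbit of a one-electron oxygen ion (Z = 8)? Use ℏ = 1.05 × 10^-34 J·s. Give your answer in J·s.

4.20 × 10^-34 J·s

L_n = nℏ = 4 × 1.05 × 10^-34 = 4.20 × 10^-34 J·s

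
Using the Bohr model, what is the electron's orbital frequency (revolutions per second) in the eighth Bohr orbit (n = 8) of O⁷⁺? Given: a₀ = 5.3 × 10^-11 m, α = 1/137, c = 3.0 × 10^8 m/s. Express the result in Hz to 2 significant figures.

8.2 × 10^14 Hz

r = n²a₀/Z = 4.2 × 10^-10 m, v = Zαc/n = 2.2 × 10^6 m/s
f = v/(2πr) = 8.2 × 10^14 Hz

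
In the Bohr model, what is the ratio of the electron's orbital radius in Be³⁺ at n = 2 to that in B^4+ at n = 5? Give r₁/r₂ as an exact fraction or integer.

1/5

r ∝ Z^-1 · n^2
r₁/r₂ = (4/5)^-1 · (2/5)^2 = 1/5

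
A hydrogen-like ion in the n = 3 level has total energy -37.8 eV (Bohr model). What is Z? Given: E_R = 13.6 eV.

5

E_n = −E_R Z²/n² ⇒ Z² = −E_n n²/E_R = 37.8 × 3² / 13.6 ≈ 25.01
Z = 5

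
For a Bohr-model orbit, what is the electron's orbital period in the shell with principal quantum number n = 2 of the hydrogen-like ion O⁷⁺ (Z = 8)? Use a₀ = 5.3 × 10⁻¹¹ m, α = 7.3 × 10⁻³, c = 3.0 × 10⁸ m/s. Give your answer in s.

1.9 × 10⁻¹⁷ s

r = n²a₀/Z = 2²·5.3 × 10⁻¹¹/8 = 2.6 × 10⁻¹¹ m
v = Zαc/n = 8·0.0073·3.0 × 10⁸/2 = 8.8 × 10⁶ m/s
T = 2πr/v = 1.9 × 10⁻¹⁷ s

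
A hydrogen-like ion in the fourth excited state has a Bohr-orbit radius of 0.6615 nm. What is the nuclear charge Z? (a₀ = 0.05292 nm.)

2

r_n = n²a₀/Z ⇒ Z = n²a₀/r = 5² × 0.05292 / 0.6615 ≈ 2.00
Z = 2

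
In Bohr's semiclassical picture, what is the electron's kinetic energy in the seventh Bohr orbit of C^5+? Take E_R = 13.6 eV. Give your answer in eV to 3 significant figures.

9.99 eV

For a Coulomb orbit the virial theorem gives K = −E_n.
E_n = −E_R·Z²/n², so K = E_R·Z²/n² = 13.6 × 6²/7² = 9.99 eV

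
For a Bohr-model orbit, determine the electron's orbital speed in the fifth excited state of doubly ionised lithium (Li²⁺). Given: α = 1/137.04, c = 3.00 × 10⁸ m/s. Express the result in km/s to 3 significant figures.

v_n = Zαc/n = 3 × 0.00730 × 3.00 × 10⁸ / 6
    = 1090 km/s

1090 km/s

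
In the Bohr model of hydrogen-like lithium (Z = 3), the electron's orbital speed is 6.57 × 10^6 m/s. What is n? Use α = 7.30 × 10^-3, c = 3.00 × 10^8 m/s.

1

v_n = Zαc/n ⇒ n = Zαc/v = 3 × 0.00730 × 3.00 × 10^8 / 6.57 × 10^6 ≈ 1.00
n = 1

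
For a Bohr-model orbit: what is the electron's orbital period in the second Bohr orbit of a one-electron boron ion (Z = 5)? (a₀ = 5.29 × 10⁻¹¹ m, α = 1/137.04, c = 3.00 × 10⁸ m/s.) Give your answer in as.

48.6 as

r = n²a₀/Z = 2²·5.29 × 10⁻¹¹/5 = 4.23 × 10⁻¹¹ m
v = Zαc/n = 5·0.00730·3.00 × 10⁸/2 = 5.47 × 10⁶ m/s
T = 2πr/v = 4.86 × 10⁻¹⁷ s = 48.6 as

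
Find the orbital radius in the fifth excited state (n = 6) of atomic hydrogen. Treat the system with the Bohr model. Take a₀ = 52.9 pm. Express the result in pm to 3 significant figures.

1900 pm

r_n = n²a₀/Z = 6² × 52.9 / 1
    = 36 × 52.9 / 1 = 1900 pm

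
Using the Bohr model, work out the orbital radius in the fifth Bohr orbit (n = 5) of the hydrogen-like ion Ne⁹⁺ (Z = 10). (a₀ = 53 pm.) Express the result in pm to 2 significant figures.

r_n = n²a₀/Z = 5² × 53 / 10
    = 25 × 53 / 10 = 130 pm

130 pm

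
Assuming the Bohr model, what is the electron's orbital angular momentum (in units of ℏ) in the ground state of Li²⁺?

L_n = nℏ, so L/ℏ = n = 1.

1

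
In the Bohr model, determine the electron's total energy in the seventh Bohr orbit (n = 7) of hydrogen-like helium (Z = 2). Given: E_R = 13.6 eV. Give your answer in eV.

E_n = −E_R·Z²/n² = −13.6 × 2²/7² = -1.11 eV

-1.11 eV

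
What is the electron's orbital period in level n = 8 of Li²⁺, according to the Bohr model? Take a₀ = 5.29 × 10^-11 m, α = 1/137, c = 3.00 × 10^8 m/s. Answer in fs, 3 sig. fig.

8.63 fs

r = n²a₀/Z = 8²·5.29 × 10^-11/3 = 1.13 × 10^-9 m
v = Zαc/n = 3·0.00730·3.00 × 10^8/8 = 8.21 × 10^5 m/s
T = 2πr/v = 8.63 × 10^-15 s = 8.63 fs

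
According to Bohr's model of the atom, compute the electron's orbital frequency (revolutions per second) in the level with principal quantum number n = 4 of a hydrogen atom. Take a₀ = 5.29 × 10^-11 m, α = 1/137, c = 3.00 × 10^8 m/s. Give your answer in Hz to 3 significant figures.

r = n²a₀/Z = 8.46 × 10^-10 m, v = Zαc/n = 5.47 × 10^5 m/s
f = v/(2πr) = 1.03 × 10^14 Hz

1.03 × 10^14 Hz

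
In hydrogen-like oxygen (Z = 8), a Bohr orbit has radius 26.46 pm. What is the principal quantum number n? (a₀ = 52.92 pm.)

r_n = n²a₀/Z ⇒ n² = rZ/a₀ = 26.46 × 8 / 52.92 ≈ 4.00
n = 2

2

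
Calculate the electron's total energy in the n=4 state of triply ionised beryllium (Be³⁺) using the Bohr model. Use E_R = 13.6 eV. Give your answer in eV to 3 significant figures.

-13.6 eV

E_n = −E_R·Z²/n² = −13.6 × 4²/4² = -13.6 eV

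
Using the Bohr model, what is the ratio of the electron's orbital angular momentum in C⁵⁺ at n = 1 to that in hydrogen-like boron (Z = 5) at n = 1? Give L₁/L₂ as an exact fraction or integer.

L = nℏ is independent of Z.
L₁/L₂ = n₁/n₂ = 1/1 = 1

1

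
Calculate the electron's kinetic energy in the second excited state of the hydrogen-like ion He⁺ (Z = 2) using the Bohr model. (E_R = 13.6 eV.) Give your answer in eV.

For a Coulomb orbit the virial theorem gives K = −E_n.
E_n = −E_R·Z²/n², so K = E_R·Z²/n² = 13.6 × 2²/3² = 6.04 eV

6.04 eV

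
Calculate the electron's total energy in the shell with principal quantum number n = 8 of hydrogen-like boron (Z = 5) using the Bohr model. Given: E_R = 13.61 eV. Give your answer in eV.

-5.316 eV

E_n = −E_R·Z²/n² = −13.61 × 5²/8² = -5.316 eV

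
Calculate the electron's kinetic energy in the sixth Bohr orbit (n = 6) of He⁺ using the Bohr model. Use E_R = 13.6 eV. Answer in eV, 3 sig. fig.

For a Coulomb orbit the virial theorem gives K = −E_n.
E_n = −E_R·Z²/n², so K = E_R·Z²/n² = 13.6 × 2²/6² = 1.51 eV

1.51 eV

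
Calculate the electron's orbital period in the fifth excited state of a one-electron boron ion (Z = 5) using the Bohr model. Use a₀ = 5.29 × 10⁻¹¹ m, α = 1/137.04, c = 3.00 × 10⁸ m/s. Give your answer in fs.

1.31 fs

r = n²a₀/Z = 6²·5.29 × 10⁻¹¹/5 = 3.81 × 10⁻¹⁰ m
v = Zαc/n = 5·0.00730·3.00 × 10⁸/6 = 1.82 × 10⁶ m/s
T = 2πr/v = 1.31 × 10⁻¹⁵ s = 1.31 fs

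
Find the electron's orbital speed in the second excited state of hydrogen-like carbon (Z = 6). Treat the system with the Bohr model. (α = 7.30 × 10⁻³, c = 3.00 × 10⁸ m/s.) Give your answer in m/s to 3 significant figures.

v_n = Zαc/n = 6 × 0.00730 × 3.00 × 10⁸ / 3
    = 4.38 × 10⁶ m/s

4.38 × 10⁶ m/s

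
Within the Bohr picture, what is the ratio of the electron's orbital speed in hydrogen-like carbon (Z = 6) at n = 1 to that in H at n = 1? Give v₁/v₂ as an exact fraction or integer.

6

v ∝ Z^1 · n^-1
v₁/v₂ = (6/1)^1 · (1/1)^-1 = 6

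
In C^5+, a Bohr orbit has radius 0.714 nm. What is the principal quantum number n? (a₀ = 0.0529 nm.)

r_n = n²a₀/Z ⇒ n² = rZ/a₀ = 0.714 × 6 / 0.0529 ≈ 80.98
n = 9

9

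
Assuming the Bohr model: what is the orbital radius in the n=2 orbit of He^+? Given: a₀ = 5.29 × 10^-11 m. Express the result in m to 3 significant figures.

r_n = n²a₀/Z = 2² × 5.29 × 10^-11 / 2
    = 4 × 5.29 × 10^-11 / 2 = 1.06 × 10^-10 m

1.06 × 10^-10 m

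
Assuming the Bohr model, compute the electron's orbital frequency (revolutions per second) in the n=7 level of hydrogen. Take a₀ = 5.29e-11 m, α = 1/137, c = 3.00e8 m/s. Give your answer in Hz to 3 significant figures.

r = n²a₀/Z = 2.59e-9 m, v = Zαc/n = 3.13e5 m/s
f = v/(2πr) = 1.92e13 Hz

1.92e13 Hz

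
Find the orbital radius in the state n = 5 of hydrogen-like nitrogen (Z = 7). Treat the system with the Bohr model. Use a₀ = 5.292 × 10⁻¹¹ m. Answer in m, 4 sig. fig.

r_n = n²a₀/Z = 5² × 5.292 × 10⁻¹¹ / 7
    = 25 × 5.292 × 10⁻¹¹ / 7 = 1.890 × 10⁻¹⁰ m

1.890 × 10⁻¹⁰ m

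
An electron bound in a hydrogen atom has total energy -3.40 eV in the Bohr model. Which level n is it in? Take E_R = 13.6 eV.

2

E_n = −E_R Z²/n² ⇒ n² = E_R Z²/(−E_n) = 13.6 × 1² / 3.40 ≈ 4.00
n = 2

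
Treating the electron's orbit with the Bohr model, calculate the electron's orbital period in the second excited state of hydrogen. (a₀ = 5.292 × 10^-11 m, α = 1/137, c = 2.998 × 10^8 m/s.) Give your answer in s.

4.103 × 10^-15 s

r = n²a₀/Z = 3²·5.292 × 10^-11/1 = 4.763 × 10^-10 m
v = Zαc/n = 1·0.007299·2.998 × 10^8/3 = 7.294 × 10^5 m/s
T = 2πr/v = 4.103 × 10^-15 s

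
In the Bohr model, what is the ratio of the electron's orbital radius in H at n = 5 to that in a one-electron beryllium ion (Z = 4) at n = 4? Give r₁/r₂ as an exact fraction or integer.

r ∝ Z^-1 · n^2
r₁/r₂ = (1/4)^-1 · (5/4)^2 = 25/4

25/4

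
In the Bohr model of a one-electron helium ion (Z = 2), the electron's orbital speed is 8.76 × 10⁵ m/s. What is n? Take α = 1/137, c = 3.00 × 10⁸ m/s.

5

v_n = Zαc/n ⇒ n = Zαc/v = 2 × 0.00730 × 3.00 × 10⁸ / 8.76 × 10⁵ ≈ 5.00
n = 5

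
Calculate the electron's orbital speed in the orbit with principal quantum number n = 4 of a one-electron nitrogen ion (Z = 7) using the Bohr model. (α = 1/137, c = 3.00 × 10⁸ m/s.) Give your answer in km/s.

v_n = Zαc/n = 7 × 0.00730 × 3.00 × 10⁸ / 4
    = 3830 km/s

3830 km/s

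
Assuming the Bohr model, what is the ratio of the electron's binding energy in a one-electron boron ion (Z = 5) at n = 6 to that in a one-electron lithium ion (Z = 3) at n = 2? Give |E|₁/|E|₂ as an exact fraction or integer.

|E| ∝ Z^2 · n^-2
|E|₁/|E|₂ = (5/3)^2 · (6/2)^-2 = 25/81

25/81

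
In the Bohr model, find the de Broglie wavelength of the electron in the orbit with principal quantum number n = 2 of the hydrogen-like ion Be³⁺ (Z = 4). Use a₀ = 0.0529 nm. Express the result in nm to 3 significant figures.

0.166 nm

The Bohr quantisation condition is nλ = 2πr_n.
r_n = n²a₀/Z = 0.0529 nm
λ = 2πr_n/n = 2π·0.0529/2 = 0.166 nm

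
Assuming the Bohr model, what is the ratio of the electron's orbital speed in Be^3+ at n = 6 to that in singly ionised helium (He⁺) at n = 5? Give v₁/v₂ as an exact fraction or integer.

5/3

v ∝ Z^1 · n^-1
v₁/v₂ = (4/2)^1 · (6/5)^-1 = 5/3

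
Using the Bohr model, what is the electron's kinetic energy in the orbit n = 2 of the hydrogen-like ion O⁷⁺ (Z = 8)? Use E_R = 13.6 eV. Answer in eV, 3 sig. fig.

218 eV

For a Coulomb orbit the virial theorem gives K = −E_n.
E_n = −E_R·Z²/n², so K = E_R·Z²/n² = 13.6 × 8²/2² = 218 eV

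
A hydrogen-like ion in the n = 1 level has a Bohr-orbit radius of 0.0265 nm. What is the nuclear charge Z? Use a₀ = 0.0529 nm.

r_n = n²a₀/Z ⇒ Z = n²a₀/r = 1² × 0.0529 / 0.0265 ≈ 2.00
Z = 2

2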